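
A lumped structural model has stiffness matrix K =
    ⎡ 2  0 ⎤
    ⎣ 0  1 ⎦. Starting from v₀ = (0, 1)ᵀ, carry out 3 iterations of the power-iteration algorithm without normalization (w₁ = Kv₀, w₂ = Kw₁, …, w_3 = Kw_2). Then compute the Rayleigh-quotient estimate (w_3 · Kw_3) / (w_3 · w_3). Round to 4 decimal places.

λ ≈ 1.0000

w1 = Kv₀ = (2·0 + 0·1; 0·0 + 1·1) = (0, 1)
w2 = Kw1 = (2·0 + 0·1; 0·0 + 1·1) = (0, 1)
w3 = Kw2 = (0, 1)
Kw3 = (0, 1)
w3·Kw3 = 0·0 + 1·1 = 1; w3·w3 = 0·0 + 1·1 = 1
λ ≈ 1/1 = 1.0000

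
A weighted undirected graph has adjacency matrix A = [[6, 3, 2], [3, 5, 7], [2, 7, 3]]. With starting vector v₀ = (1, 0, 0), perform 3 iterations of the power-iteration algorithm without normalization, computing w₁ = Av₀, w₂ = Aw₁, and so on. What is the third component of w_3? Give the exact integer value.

544

w1 = Av₀ = (6, 3, 2)
w2 = Aw1 = (49, 47, 39)
w3 = Aw2 = (513, 655, 544)
The requested component of w3 is 544.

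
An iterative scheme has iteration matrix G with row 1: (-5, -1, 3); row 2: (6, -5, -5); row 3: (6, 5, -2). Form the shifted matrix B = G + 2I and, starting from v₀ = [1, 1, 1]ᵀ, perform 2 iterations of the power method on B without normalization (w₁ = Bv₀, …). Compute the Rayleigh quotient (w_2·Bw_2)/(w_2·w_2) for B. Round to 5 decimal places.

B = G + 2I has rows (-3, -1, 3); (6, -3, -5); (6, 5, 0)
w1 = Bv₀ = (-1, -2, 11)
w2 = Bw1 = (38, -55, -16)
Bw2 = (-107, 473, -47)
w2·Bw2 = -29329; w2·w2 = 4725; μ ≈ -29329/4725 = -6.20720

-6.20720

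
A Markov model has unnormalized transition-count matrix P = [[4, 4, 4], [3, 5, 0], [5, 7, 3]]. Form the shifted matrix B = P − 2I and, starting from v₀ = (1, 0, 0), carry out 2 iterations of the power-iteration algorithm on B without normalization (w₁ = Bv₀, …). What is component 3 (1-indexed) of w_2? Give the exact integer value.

36

B = P − 2I has rows (2, 4, 4); (3, 3, 0); (5, 7, 1)
w1 = Bv₀ = (2·1 + 4·0 + 4·0; 3·1 + 3·0 + 0·0; 5·1 + 7·0 + 1·0) = (2, 3, 5)
w2 = Bw1 = (2·2 + 4·3 + 4·5; 3·2 + 3·3 + 0·5; 5·2 + 7·3 + 1·5) = (36, 15, 36)
Requested component of w2: 36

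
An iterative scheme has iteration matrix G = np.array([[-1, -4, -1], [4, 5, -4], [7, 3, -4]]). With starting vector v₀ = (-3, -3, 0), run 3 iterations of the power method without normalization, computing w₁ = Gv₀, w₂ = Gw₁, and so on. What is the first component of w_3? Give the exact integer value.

-447

w1 = Gv₀ = (15, -27, -30)
w2 = Gw1 = (123, 45, 144)
w3 = Gw2 = (-447, 141, 420)
The requested component of w3 is -447.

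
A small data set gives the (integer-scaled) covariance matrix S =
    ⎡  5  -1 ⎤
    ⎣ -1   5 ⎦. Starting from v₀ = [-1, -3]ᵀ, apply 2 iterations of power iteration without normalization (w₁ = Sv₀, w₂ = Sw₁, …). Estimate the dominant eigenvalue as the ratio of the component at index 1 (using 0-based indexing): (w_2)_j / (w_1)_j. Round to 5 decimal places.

w1 = Sv₀ = (5·(-1) + (-1)·(-3); (-1)·(-1) + 5·(-3)) = (-2, -14)
w2 = Sw1 = (5·(-2) + (-1)·(-14); (-1)·(-2) + 5·(-14)) = (4, -68)
Ratio at component: -68 / -14 = 4.85714

λ ≈ 4.85714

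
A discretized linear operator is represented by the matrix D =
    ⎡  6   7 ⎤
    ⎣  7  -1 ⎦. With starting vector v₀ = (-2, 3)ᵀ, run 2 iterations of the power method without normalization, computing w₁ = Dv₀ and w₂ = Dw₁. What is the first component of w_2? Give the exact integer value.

w1 = Dv₀ = (6·(-2) + 7·3; 7·(-2) + (-1)·3) = (9, -17)
w2 = Dw1 = (6·9 + 7·(-17); 7·9 + (-1)·(-17)) = (-65, 80)
The requested component of w2 is -65.

-65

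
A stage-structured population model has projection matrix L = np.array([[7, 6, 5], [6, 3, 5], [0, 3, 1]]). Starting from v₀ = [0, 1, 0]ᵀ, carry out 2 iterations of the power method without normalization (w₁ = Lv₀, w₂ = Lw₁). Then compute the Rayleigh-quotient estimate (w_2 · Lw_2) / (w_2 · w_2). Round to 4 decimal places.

w1 = Lv₀ = (6, 3, 3)
w2 = Lw1 = (75, 60, 12)
Lw2 = (945, 690, 192)
w2·Lw2 = 75·945 + 60·690 + 12·192 = 114579; w2·w2 = 75·75 + 60·60 + 12·12 = 9369
λ ≈ 114579/9369 = 12.2296

λ ≈ 12.2296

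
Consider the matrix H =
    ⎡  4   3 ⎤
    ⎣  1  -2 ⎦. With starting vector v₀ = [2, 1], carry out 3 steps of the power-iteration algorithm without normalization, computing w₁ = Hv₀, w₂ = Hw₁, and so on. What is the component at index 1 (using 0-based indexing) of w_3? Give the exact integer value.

22

w1 = Hv₀ = (4·2 + 3·1; 1·2 + (-2)·1) = (11, 0)
w2 = Hw1 = (4·11 + 3·0; 1·11 + (-2)·0) = (44, 11)
w3 = Hw2 = (209, 22)
The requested component of w3 is 22.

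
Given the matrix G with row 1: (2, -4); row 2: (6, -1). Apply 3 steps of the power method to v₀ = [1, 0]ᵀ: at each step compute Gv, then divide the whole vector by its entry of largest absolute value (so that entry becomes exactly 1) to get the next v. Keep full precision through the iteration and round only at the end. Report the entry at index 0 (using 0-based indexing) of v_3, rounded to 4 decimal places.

Gv0 = (2.00000, 6.00000); divide by 6.00000 → v1 = (0.33333, 1.00000)
Gv1 = (-3.33333, 1.00000); divide by -3.33333 → v2 = (1.00000, -0.30000)
Gv2 = (3.20000, 6.30000); divide by 6.30000 → v3 = (0.50794, 1.00000)
Requested entry of v3: -64/-126 = 0.5079

0.5079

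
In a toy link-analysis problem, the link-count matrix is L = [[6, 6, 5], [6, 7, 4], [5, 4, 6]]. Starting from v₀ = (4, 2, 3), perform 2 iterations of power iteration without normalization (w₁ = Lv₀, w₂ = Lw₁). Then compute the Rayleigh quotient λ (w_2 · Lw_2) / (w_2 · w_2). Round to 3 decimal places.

16.396

w1 = Lv₀ = (6·4 + 6·2 + 5·3; 6·4 + 7·2 + 4·3; 5·4 + 4·2 + 6·3) = (51, 50, 46)
w2 = Lw1 = (6·51 + 6·50 + 5·46; 6·51 + 7·50 + 4·46; 5·51 + 4·50 + 6·46) = (836, 840, 731)
Lw2 = (13711, 13820, 11926)
w2·Lw2 = 836·13711 + 840·13820 + 731·11926 = 31789102; w2·w2 = 836·836 + 840·840 + 731·731 = 1938857
λ ≈ 31789102/1938857 = 16.396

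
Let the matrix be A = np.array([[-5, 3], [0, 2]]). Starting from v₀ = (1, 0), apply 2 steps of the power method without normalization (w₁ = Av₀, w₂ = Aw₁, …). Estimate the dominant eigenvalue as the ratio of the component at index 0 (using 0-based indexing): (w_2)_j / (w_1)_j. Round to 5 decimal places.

w1 = Av₀ = (-5, 0)
w2 = Aw1 = (25, 0)
Ratio at component: 25 / -5 = -5.00000

λ ≈ -5.00000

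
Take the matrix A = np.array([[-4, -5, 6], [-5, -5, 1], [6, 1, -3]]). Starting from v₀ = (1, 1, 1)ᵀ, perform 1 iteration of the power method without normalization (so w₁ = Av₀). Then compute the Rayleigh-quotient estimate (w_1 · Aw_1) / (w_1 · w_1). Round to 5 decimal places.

λ ≈ -9.19811

w1 = Av₀ = ((-4)·1 + (-5)·1 + 6·1; (-5)·1 + (-5)·1 + 1·1; 6·1 + 1·1 + (-3)·1) = (-3, -9, 4)
Aw1 = (81, 64, -39)
w1·Aw1 = (-3)·81 + (-9)·64 + 4·(-39) = -975; w1·w1 = (-3)·(-3) + (-9)·(-9) + 4·4 = 106
λ ≈ -975/106 = -9.19811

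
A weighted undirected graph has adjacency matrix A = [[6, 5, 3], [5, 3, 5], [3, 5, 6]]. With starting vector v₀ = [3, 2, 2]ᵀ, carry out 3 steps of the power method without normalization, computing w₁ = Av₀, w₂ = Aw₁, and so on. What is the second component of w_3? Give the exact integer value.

w1 = Av₀ = (6·3 + 5·2 + 3·2; 5·3 + 3·2 + 5·2; 3·3 + 5·2 + 6·2) = (34, 31, 31)
w2 = Aw1 = (6·34 + 5·31 + 3·31; 5·34 + 3·31 + 5·31; 3·34 + 5·31 + 6·31) = (452, 418, 443)
w3 = Aw2 = (6131, 5729, 6104)
The requested component of w3 is 5729.

5729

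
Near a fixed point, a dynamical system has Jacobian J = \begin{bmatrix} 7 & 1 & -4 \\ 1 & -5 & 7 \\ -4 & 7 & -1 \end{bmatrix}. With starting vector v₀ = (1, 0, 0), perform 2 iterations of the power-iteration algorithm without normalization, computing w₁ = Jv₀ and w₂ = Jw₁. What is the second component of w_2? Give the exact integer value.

w1 = Jv₀ = (7·1 + 1·0 + (-4)·0; 1·1 + (-5)·0 + 7·0; (-4)·1 + 7·0 + (-1)·0) = (7, 1, -4)
w2 = Jw1 = (7·7 + 1·1 + (-4)·(-4); 1·7 + (-5)·1 + 7·(-4); (-4)·7 + 7·1 + (-1)·(-4)) = (66, -26, -17)
The requested component of w2 is -26.

-26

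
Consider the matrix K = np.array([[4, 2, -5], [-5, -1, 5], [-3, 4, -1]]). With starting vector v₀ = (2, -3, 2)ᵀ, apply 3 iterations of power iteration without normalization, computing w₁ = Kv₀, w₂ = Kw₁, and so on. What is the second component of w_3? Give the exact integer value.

-27

w1 = Kv₀ = (4·2 + 2·(-3) + (-5)·2; (-5)·2 + (-1)·(-3) + 5·2; (-3)·2 + 4·(-3) + (-1)·2) = (-8, 3, -20)
w2 = Kw1 = (4·(-8) + 2·3 + (-5)·(-20); (-5)·(-8) + (-1)·3 + 5·(-20); (-3)·(-8) + 4·3 + (-1)·(-20)) = (74, -63, 56)
w3 = Kw2 = (-110, -27, -530)
The requested component of w3 is -27.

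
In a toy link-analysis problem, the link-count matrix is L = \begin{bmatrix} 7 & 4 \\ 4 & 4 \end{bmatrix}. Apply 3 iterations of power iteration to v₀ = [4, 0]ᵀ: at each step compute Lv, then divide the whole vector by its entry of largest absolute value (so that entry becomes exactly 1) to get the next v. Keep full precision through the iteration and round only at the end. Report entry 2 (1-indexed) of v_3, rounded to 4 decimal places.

0.6910

Lv0 = (28.00000, 16.00000); divide by 28.00000 → v1 = (1.00000, 0.57143)
Lv1 = (9.28571, 6.28571); divide by 9.28571 → v2 = (1.00000, 0.67692)
Lv2 = (9.70769, 6.70769); divide by 9.70769 → v3 = (1.00000, 0.69097)
Requested entry of v3: 1744/2524 = 0.6910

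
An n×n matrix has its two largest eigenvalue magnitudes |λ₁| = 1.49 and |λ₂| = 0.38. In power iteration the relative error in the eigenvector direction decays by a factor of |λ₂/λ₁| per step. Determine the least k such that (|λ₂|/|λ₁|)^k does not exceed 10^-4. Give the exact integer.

7

|λ₂/λ₁| = 0.38/1.49 = 0.25503
Need k ≥ ln(10^-4) / ln(0.25503) = -9.2103 / -1.3664 ≈ 6.741
Smallest integer k satisfying the bound: 7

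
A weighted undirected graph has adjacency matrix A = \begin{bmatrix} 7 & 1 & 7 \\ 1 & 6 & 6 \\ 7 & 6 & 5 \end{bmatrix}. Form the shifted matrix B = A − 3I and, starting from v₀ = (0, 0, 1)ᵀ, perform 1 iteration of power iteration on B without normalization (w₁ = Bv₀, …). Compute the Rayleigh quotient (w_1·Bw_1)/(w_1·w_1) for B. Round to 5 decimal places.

8.26966

B = A − 3I has rows (4, 1, 7); (1, 3, 6); (7, 6, 2)
w1 = Bv₀ = (7, 6, 2)
Bw1 = (48, 37, 89)
w1·Bw1 = 736; w1·w1 = 89; μ ≈ 736/89 = 8.26966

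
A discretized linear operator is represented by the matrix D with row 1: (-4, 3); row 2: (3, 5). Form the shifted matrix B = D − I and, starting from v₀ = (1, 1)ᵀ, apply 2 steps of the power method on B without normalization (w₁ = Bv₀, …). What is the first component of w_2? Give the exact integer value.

31

B = D − I has rows (-5, 3); (3, 4)
w1 = Bv₀ = (-2, 7)
w2 = Bw1 = (31, 22)
Requested component of w2: 31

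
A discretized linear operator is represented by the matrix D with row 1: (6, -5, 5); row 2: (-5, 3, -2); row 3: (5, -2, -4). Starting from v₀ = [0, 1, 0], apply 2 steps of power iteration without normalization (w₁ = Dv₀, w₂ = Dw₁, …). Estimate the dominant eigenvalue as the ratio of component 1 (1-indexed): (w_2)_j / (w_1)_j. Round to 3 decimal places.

11.000

w1 = Dv₀ = (6·0 + (-5)·1 + 5·0; (-5)·0 + 3·1 + (-2)·0; 5·0 + (-2)·1 + (-4)·0) = (-5, 3, -2)
w2 = Dw1 = (6·(-5) + (-5)·3 + 5·(-2); (-5)·(-5) + 3·3 + (-2)·(-2); 5·(-5) + (-2)·3 + (-4)·(-2)) = (-55, 38, -23)
Ratio at component: -55 / -5 = 11.000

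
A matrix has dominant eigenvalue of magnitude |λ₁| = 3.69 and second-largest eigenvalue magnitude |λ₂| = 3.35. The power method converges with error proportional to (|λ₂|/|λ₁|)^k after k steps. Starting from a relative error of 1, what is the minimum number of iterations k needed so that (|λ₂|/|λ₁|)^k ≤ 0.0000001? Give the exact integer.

167

|λ₂/λ₁| = 3.35/3.69 = 0.90786
Need k ≥ ln(0.0000001) / ln(0.90786) = -16.1181 / -0.0967 ≈ 166.740
Smallest integer k satisfying the bound: 167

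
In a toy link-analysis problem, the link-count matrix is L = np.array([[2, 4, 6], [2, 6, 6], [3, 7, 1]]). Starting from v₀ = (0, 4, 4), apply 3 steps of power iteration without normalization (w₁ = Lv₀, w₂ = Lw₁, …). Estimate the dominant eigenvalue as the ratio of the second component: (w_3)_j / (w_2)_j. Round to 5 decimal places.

12.88571

w1 = Lv₀ = (2·0 + 4·4 + 6·4; 2·0 + 6·4 + 6·4; 3·0 + 7·4 + 1·4) = (40, 48, 32)
w2 = Lw1 = (2·40 + 4·48 + 6·32; 2·40 + 6·48 + 6·32; 3·40 + 7·48 + 1·32) = (464, 560, 488)
w3 = Lw2 = (6096, 7216, 5800)
Ratio at component: 7216 / 560 = 12.88571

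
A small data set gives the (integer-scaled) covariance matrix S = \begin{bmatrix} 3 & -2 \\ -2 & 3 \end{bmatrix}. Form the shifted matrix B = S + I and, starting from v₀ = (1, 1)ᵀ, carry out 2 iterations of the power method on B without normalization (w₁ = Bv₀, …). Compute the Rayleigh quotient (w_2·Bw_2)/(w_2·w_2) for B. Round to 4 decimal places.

μ ≈ 2.0000

B = S + I has rows (4, -2); (-2, 4)
w1 = Bv₀ = (2, 2)
w2 = Bw1 = (4, 4)
Bw2 = (8, 8)
w2·Bw2 = 64; w2·w2 = 32; μ ≈ 64/32 = 2.0000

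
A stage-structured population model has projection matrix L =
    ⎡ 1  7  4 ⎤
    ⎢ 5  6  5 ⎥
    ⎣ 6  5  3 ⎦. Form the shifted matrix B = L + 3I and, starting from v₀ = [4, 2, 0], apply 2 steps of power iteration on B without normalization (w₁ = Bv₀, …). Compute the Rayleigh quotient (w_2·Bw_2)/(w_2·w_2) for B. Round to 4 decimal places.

17.2600

B = L + 3I has rows (4, 7, 4); (5, 9, 5); (6, 5, 6)
w1 = Bv₀ = (30, 38, 34)
w2 = Bw1 = (522, 662, 574)
Bw2 = (9018, 11438, 9886)
w2·Bw2 = 17953916; w2·w2 = 1040204; μ ≈ 17953916/1040204 = 17.2600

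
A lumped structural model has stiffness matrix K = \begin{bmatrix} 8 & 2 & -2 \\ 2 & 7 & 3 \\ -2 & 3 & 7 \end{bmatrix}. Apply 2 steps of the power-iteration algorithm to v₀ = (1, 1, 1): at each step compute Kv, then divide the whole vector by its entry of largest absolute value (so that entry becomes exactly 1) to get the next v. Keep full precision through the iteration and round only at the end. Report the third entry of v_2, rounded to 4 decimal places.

0.6129

Kv0 = (8.00000, 12.00000, 8.00000); divide by 12.00000 → v1 = (0.66667, 1.00000, 0.66667)
Kv1 = (6.00000, 10.33333, 6.33333); divide by 10.33333 → v2 = (0.58065, 1.00000, 0.61290)
Requested entry of v2: 76/124 = 0.6129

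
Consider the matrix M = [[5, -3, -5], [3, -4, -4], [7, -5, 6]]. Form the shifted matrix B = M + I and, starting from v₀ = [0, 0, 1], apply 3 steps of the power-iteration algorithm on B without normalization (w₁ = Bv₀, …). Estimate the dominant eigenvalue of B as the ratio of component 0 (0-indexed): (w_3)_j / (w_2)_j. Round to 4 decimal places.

B = M + I has rows (6, -3, -5); (3, -3, -4); (7, -5, 7)
w1 = Bv₀ = (6·0 + (-3)·0 + (-5)·1; 3·0 + (-3)·0 + (-4)·1; 7·0 + (-5)·0 + 7·1) = (-5, -4, 7)
w2 = Bw1 = (6·(-5) + (-3)·(-4) + (-5)·7; 3·(-5) + (-3)·(-4) + (-4)·7; 7·(-5) + (-5)·(-4) + 7·7) = (-53, -31, 34)
w3 = Bw2 = (-395, -202, 22)
Ratio: -395/-53 = 7.4528

7.4528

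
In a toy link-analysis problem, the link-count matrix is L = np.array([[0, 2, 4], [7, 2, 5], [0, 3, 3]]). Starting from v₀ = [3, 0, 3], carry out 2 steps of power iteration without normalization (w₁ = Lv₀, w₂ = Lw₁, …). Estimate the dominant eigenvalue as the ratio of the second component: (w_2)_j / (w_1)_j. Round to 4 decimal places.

5.5833

w1 = Lv₀ = (0·3 + 2·0 + 4·3; 7·3 + 2·0 + 5·3; 0·3 + 3·0 + 3·3) = (12, 36, 9)
w2 = Lw1 = (0·12 + 2·36 + 4·9; 7·12 + 2·36 + 5·9; 0·12 + 3·36 + 3·9) = (108, 201, 135)
Ratio at component: 201 / 36 = 5.5833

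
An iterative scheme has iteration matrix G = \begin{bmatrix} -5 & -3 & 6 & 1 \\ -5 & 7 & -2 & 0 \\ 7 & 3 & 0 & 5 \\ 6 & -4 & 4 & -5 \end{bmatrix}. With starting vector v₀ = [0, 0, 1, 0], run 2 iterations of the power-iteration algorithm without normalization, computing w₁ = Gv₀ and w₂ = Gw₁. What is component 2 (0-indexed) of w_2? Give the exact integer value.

56

w1 = Gv₀ = ((-5)·0 + (-3)·0 + 6·1 + 1·0; (-5)·0 + 7·0 + (-2)·1 + 0·0; 7·0 + 3·0 + 0·1 + 5·0; 6·0 + (-4)·0 + 4·1 + (-5)·0) = (6, -2, 0, 4)
w2 = Gw1 = ((-5)·6 + (-3)·(-2) + 6·0 + 1·4; (-5)·6 + 7·(-2) + (-2)·0 + 0·4; 7·6 + 3·(-2) + 0·0 + 5·4; 6·6 + (-4)·(-2) + 4·0 + (-5)·4) = (-20, -44, 56, 24)
The requested component of w2 is 56.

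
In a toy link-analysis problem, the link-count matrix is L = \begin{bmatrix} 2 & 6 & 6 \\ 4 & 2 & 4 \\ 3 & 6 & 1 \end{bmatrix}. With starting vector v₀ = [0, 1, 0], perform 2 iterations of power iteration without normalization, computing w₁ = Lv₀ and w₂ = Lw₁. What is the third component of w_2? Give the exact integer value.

36

w1 = Lv₀ = (2·0 + 6·1 + 6·0; 4·0 + 2·1 + 4·0; 3·0 + 6·1 + 1·0) = (6, 2, 6)
w2 = Lw1 = (2·6 + 6·2 + 6·6; 4·6 + 2·2 + 4·6; 3·6 + 6·2 + 1·6) = (60, 52, 36)
The requested component of w2 is 36.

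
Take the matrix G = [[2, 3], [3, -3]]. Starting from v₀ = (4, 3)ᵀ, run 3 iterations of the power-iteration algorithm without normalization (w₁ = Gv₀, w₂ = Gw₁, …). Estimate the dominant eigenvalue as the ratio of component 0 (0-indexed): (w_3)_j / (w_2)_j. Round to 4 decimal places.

λ ≈ 4.9302

w1 = Gv₀ = (17, 3)
w2 = Gw1 = (43, 42)
w3 = Gw2 = (212, 3)
Ratio at component: 212 / 43 = 4.9302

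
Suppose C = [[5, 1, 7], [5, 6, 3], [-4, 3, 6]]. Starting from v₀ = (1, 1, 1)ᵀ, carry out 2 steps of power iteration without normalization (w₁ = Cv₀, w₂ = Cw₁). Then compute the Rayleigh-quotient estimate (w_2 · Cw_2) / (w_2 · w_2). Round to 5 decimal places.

λ ≈ 9.11973

w1 = Cv₀ = (5·1 + 1·1 + 7·1; 5·1 + 6·1 + 3·1; (-4)·1 + 3·1 + 6·1) = (13, 14, 5)
w2 = Cw1 = (5·13 + 1·14 + 7·5; 5·13 + 6·14 + 3·5; (-4)·13 + 3·14 + 6·5) = (114, 164, 20)
Cw2 = (874, 1614, 156)
w2·Cw2 = 114·874 + 164·1614 + 20·156 = 367452; w2·w2 = 114·114 + 164·164 + 20·20 = 40292
λ ≈ 367452/40292 = 9.11973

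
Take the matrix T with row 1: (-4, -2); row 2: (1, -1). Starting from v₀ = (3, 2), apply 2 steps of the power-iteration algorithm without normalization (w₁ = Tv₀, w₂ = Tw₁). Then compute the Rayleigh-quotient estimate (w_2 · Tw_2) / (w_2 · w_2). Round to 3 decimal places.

λ ≈ -3.535

w1 = Tv₀ = ((-4)·3 + (-2)·2; 1·3 + (-1)·2) = (-16, 1)
w2 = Tw1 = ((-4)·(-16) + (-2)·1; 1·(-16) + (-1)·1) = (62, -17)
Tw2 = (-214, 79)
w2·Tw2 = 62·(-214) + (-17)·79 = -14611; w2·w2 = 62·62 + (-17)·(-17) = 4133
λ ≈ -14611/4133 = -3.535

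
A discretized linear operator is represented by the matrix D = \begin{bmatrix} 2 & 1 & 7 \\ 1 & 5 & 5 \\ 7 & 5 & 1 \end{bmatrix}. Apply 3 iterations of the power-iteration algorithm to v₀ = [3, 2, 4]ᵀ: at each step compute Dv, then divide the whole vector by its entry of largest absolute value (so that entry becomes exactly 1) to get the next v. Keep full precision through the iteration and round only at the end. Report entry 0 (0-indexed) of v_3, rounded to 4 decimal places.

Dv0 = (36.00000, 33.00000, 35.00000); divide by 36.00000 → v1 = (1.00000, 0.91667, 0.97222)
Dv1 = (9.72222, 10.44444, 12.55556); divide by 12.55556 → v2 = (0.77434, 0.83186, 1.00000)
Dv2 = (9.38053, 9.93363, 10.57965); divide by 10.57965 → v3 = (0.88666, 0.93894, 1.00000)
Requested entry of v3: 4240/4782 = 0.8867

0.8867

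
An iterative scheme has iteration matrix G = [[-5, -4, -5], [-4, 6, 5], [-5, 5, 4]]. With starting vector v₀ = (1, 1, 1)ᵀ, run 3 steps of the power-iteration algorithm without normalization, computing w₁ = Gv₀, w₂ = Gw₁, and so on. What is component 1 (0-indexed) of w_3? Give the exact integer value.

w1 = Gv₀ = ((-5)·1 + (-4)·1 + (-5)·1; (-4)·1 + 6·1 + 5·1; (-5)·1 + 5·1 + 4·1) = (-14, 7, 4)
w2 = Gw1 = ((-5)·(-14) + (-4)·7 + (-5)·4; (-4)·(-14) + 6·7 + 5·4; (-5)·(-14) + 5·7 + 4·4) = (22, 118, 121)
w3 = Gw2 = (-1187, 1225, 964)
The requested component of w3 is 1225.

1225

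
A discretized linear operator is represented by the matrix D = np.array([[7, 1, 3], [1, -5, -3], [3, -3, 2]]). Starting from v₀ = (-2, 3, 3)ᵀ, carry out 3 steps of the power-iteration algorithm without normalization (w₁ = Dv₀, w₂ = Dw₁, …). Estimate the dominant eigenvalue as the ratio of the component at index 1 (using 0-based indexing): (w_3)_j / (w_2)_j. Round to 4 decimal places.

w1 = Dv₀ = (7·(-2) + 1·3 + 3·3; 1·(-2) + (-5)·3 + (-3)·3; 3·(-2) + (-3)·3 + 2·3) = (-2, -26, -9)
w2 = Dw1 = (7·(-2) + 1·(-26) + 3·(-9); 1·(-2) + (-5)·(-26) + (-3)·(-9); 3·(-2) + (-3)·(-26) + 2·(-9)) = (-67, 155, 54)
w3 = Dw2 = (-152, -1004, -558)
Ratio at component: -1004 / 155 = -6.4774

-6.4774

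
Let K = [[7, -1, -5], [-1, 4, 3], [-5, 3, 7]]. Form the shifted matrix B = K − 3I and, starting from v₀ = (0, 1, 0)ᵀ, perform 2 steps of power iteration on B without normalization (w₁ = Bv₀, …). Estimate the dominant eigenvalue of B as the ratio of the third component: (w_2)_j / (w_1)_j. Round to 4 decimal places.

μ ≈ 6.6667

B = K − 3I has rows (4, -1, -5); (-1, 1, 3); (-5, 3, 4)
w1 = Bv₀ = (4·0 + (-1)·1 + (-5)·0; (-1)·0 + 1·1 + 3·0; (-5)·0 + 3·1 + 4·0) = (-1, 1, 3)
w2 = Bw1 = (4·(-1) + (-1)·1 + (-5)·3; (-1)·(-1) + 1·1 + 3·3; (-5)·(-1) + 3·1 + 4·3) = (-20, 11, 20)
Ratio: 20/3 = 6.6667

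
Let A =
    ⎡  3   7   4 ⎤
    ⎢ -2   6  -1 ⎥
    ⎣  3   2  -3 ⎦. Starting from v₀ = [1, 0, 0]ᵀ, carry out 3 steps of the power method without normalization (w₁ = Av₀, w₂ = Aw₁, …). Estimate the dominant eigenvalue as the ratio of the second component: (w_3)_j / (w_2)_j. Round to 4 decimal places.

w1 = Av₀ = (3, -2, 3)
w2 = Aw1 = (7, -21, -4)
w3 = Aw2 = (-142, -136, -9)
Ratio at component: -136 / -21 = 6.4762

λ ≈ 6.4762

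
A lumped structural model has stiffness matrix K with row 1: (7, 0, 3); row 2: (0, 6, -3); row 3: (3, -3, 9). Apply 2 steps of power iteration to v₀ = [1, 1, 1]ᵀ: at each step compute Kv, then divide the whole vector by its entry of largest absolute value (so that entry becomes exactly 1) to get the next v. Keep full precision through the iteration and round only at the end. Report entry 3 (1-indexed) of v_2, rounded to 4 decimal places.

Kv0 = (10.00000, 3.00000, 9.00000); divide by 10.00000 → v1 = (1.00000, 0.30000, 0.90000)
Kv1 = (9.70000, -0.90000, 10.20000); divide by 10.20000 → v2 = (0.95098, -0.08824, 1.00000)
Requested entry of v2: 102/102 = 1.0000

1.0000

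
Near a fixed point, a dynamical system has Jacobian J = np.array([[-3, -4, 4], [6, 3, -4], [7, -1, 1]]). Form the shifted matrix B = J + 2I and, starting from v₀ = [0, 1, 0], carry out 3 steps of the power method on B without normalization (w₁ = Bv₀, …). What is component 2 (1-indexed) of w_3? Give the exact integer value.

B = J + 2I has rows (-1, -4, 4); (6, 5, -4); (7, -1, 3)
w1 = Bv₀ = ((-1)·0 + (-4)·1 + 4·0; 6·0 + 5·1 + (-4)·0; 7·0 + (-1)·1 + 3·0) = (-4, 5, -1)
w2 = Bw1 = ((-1)·(-4) + (-4)·5 + 4·(-1); 6·(-4) + 5·5 + (-4)·(-1); 7·(-4) + (-1)·5 + 3·(-1)) = (-20, 5, -36)
w3 = Bw2 = (-144, 49, -253)
Requested component of w3: 49

49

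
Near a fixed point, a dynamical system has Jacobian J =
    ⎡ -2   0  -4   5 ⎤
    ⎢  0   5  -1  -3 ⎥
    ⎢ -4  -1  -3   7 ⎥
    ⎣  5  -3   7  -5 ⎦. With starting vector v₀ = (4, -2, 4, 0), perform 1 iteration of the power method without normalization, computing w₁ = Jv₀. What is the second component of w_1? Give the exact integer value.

w1 = Jv₀ = ((-2)·4 + 0·(-2) + (-4)·4 + 5·0; 0·4 + 5·(-2) + (-1)·4 + (-3)·0; (-4)·4 + (-1)·(-2) + (-3)·4 + 7·0; 5·4 + (-3)·(-2) + 7·4 + (-5)·0) = (-24, -14, -26, 54)
The requested component of w1 is -14.

-14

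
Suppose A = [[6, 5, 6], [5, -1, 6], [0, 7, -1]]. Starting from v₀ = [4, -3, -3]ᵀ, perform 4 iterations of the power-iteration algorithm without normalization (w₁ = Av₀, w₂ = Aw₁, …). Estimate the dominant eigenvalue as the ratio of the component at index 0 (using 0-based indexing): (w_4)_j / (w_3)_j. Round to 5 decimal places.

12.18161

w1 = Av₀ = (6·4 + 5·(-3) + 6·(-3); 5·4 + (-1)·(-3) + 6·(-3); 0·4 + 7·(-3) + (-1)·(-3)) = (-9, 5, -18)
w2 = Aw1 = (6·(-9) + 5·5 + 6·(-18); 5·(-9) + (-1)·5 + 6·(-18); 0·(-9) + 7·5 + (-1)·(-18)) = (-137, -158, 53)
w3 = Aw2 = (-1294, -209, -1159)
w4 = Aw3 = (-15763, -13215, -304)
Ratio at component: -15763 / -1294 = 12.18161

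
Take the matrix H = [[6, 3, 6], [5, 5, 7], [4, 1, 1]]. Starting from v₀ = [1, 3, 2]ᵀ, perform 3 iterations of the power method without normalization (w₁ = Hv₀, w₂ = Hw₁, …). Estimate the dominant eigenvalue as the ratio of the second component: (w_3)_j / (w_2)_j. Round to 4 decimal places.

λ ≈ 12.1929

w1 = Hv₀ = (27, 34, 9)
w2 = Hw1 = (318, 368, 151)
w3 = Hw2 = (3918, 4487, 1791)
Ratio at component: 4487 / 368 = 12.1929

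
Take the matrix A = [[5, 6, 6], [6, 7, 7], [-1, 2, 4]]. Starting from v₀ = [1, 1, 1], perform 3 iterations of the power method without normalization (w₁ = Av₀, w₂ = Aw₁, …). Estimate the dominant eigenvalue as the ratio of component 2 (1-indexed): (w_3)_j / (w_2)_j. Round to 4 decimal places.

w1 = Av₀ = (5·1 + 6·1 + 6·1; 6·1 + 7·1 + 7·1; (-1)·1 + 2·1 + 4·1) = (17, 20, 5)
w2 = Aw1 = (5·17 + 6·20 + 6·5; 6·17 + 7·20 + 7·5; (-1)·17 + 2·20 + 4·5) = (235, 277, 43)
w3 = Aw2 = (3095, 3650, 491)
Ratio at component: 3650 / 277 = 13.1769

λ ≈ 13.1769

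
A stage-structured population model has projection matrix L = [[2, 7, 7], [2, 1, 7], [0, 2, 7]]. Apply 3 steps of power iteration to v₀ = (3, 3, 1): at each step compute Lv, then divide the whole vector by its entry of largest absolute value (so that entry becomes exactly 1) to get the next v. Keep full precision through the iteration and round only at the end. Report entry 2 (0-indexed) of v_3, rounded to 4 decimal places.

Lv0 = (34.00000, 16.00000, 13.00000); divide by 34.00000 → v1 = (1.00000, 0.47059, 0.38235)
Lv1 = (7.97059, 5.14706, 3.61765); divide by 7.97059 → v2 = (1.00000, 0.64576, 0.45387)
Lv2 = (9.69742, 5.82288, 4.46863); divide by 9.69742 → v3 = (1.00000, 0.60046, 0.46081)
Requested entry of v3: 1211/2628 = 0.4608

0.4608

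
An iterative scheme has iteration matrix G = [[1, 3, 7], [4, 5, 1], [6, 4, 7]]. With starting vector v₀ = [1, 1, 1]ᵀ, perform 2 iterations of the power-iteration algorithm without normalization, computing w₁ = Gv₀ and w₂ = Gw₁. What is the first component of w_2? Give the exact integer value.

160

w1 = Gv₀ = (1·1 + 3·1 + 7·1; 4·1 + 5·1 + 1·1; 6·1 + 4·1 + 7·1) = (11, 10, 17)
w2 = Gw1 = (1·11 + 3·10 + 7·17; 4·11 + 5·10 + 1·17; 6·11 + 4·10 + 7·17) = (160, 111, 225)
The requested component of w2 is 160.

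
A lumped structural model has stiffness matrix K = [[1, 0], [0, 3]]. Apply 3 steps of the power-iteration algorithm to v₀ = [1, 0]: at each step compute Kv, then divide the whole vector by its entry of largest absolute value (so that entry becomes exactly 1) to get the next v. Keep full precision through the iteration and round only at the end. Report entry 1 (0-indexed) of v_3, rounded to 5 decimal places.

0.00000

Kv0 = (1.000000, 0.000000); divide by 1.000000 → v1 = (1.000000, 0.000000)
Kv1 = (1.000000, 0.000000); divide by 1.000000 → v2 = (1.000000, 0.000000)
Kv2 = (1.000000, 0.000000); divide by 1.000000 → v3 = (1.000000, 0.000000)
Requested entry of v3: 0/1 = 0.00000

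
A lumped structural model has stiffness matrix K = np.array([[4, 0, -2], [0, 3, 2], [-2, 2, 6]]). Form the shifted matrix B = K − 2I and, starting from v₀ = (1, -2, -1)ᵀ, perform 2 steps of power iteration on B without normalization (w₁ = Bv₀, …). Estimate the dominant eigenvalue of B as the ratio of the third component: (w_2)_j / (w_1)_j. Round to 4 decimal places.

B = K − 2I has rows (2, 0, -2); (0, 1, 2); (-2, 2, 4)
w1 = Bv₀ = (2·1 + 0·(-2) + (-2)·(-1); 0·1 + 1·(-2) + 2·(-1); (-2)·1 + 2·(-2) + 4·(-1)) = (4, -4, -10)
w2 = Bw1 = (2·4 + 0·(-4) + (-2)·(-10); 0·4 + 1·(-4) + 2·(-10); (-2)·4 + 2·(-4) + 4·(-10)) = (28, -24, -56)
Ratio: -56/-10 = 5.6000

5.6000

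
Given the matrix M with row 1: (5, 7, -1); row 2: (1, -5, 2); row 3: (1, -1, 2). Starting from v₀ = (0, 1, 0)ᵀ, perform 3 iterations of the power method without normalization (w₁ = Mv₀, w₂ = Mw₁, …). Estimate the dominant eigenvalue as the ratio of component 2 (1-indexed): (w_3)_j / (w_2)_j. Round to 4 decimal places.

-4.3000

w1 = Mv₀ = (7, -5, -1)
w2 = Mw1 = (1, 30, 10)
w3 = Mw2 = (205, -129, -9)
Ratio at component: -129 / 30 = -4.3000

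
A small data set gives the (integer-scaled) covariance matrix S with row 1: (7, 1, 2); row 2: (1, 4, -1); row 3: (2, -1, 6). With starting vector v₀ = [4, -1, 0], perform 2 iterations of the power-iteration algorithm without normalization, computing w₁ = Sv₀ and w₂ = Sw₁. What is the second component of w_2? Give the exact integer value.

w1 = Sv₀ = (7·4 + 1·(-1) + 2·0; 1·4 + 4·(-1) + (-1)·0; 2·4 + (-1)·(-1) + 6·0) = (27, 0, 9)
w2 = Sw1 = (7·27 + 1·0 + 2·9; 1·27 + 4·0 + (-1)·9; 2·27 + (-1)·0 + 6·9) = (207, 18, 108)
The requested component of w2 is 18.

18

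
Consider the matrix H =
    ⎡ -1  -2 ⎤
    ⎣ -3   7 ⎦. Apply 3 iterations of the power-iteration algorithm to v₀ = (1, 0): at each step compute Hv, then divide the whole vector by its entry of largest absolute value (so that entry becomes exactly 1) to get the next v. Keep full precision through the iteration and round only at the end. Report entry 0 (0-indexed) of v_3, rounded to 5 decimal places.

-0.19728

Hv0 = (-1.000000, -3.000000); divide by -3.000000 → v1 = (0.333333, 1.000000)
Hv1 = (-2.333333, 6.000000); divide by 6.000000 → v2 = (-0.388889, 1.000000)
Hv2 = (-1.611111, 8.166667); divide by 8.166667 → v3 = (-0.197279, 1.000000)
Requested entry of v3: 29/-147 = -0.19728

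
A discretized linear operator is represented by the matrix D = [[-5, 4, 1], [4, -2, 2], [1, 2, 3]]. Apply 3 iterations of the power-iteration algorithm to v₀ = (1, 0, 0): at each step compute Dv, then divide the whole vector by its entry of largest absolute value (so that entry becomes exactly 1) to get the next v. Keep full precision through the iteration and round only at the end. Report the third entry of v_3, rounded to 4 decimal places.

Dv0 = (-5.00000, 4.00000, 1.00000); divide by -5.00000 → v1 = (1.00000, -0.80000, -0.20000)
Dv1 = (-8.40000, 5.20000, -1.20000); divide by -8.40000 → v2 = (1.00000, -0.61905, 0.14286)
Dv2 = (-7.33333, 5.52381, 0.19048); divide by -7.33333 → v3 = (1.00000, -0.75325, -0.02597)
Requested entry of v3: 8/-308 = -0.0260

-0.0260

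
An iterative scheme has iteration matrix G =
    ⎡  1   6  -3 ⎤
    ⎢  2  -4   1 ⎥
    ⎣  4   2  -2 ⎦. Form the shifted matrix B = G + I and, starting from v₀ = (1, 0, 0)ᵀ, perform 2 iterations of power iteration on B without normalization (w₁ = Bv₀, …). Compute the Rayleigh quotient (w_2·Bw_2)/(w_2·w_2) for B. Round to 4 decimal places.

μ ≈ 1.1905

B = G + I has rows (2, 6, -3); (2, -3, 1); (4, 2, -1)
w1 = Bv₀ = (2, 2, 4)
w2 = Bw1 = (4, 2, 8)
Bw2 = (-4, 10, 12)
w2·Bw2 = 100; w2·w2 = 84; μ ≈ 100/84 = 1.1905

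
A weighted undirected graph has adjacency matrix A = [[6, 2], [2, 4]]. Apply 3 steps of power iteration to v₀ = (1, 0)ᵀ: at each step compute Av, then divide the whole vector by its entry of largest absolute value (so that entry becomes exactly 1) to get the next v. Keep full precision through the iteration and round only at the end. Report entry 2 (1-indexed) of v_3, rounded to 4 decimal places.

0.5714

Av0 = (6.00000, 2.00000); divide by 6.00000 → v1 = (1.00000, 0.33333)
Av1 = (6.66667, 3.33333); divide by 6.66667 → v2 = (1.00000, 0.50000)
Av2 = (7.00000, 4.00000); divide by 7.00000 → v3 = (1.00000, 0.57143)
Requested entry of v3: 160/280 = 0.5714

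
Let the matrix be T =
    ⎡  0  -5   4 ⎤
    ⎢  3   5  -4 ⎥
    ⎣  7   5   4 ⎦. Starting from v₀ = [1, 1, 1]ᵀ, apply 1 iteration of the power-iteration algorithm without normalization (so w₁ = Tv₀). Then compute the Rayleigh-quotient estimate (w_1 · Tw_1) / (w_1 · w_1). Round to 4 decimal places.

w1 = Tv₀ = (-1, 4, 16)
Tw1 = (44, -47, 77)
w1·Tw1 = (-1)·44 + 4·(-47) + 16·77 = 1000; w1·w1 = (-1)·(-1) + 4·4 + 16·16 = 273
λ ≈ 1000/273 = 3.6630

λ ≈ 3.6630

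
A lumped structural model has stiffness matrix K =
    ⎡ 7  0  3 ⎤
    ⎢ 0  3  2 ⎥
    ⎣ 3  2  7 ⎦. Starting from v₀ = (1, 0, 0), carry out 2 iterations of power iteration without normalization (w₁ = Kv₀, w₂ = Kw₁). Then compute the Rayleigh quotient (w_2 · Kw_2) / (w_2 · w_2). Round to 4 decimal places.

9.9977

w1 = Kv₀ = (7·1 + 0·0 + 3·0; 0·1 + 3·0 + 2·0; 3·1 + 2·0 + 7·0) = (7, 0, 3)
w2 = Kw1 = (7·7 + 0·0 + 3·3; 0·7 + 3·0 + 2·3; 3·7 + 2·0 + 7·3) = (58, 6, 42)
Kw2 = (532, 102, 480)
w2·Kw2 = 58·532 + 6·102 + 42·480 = 51628; w2·w2 = 58·58 + 6·6 + 42·42 = 5164
λ ≈ 51628/5164 = 9.9977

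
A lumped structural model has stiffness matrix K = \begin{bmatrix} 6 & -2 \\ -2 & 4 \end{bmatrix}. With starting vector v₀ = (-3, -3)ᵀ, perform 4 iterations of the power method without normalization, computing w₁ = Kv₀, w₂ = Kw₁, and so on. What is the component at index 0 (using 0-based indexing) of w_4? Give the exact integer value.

-2400

w1 = Kv₀ = (6·(-3) + (-2)·(-3); (-2)·(-3) + 4·(-3)) = (-12, -6)
w2 = Kw1 = (6·(-12) + (-2)·(-6); (-2)·(-12) + 4·(-6)) = (-60, 0)
w3 = Kw2 = (-360, 120)
w4 = Kw3 = (-2400, 1200)
The requested component of w4 is -2400.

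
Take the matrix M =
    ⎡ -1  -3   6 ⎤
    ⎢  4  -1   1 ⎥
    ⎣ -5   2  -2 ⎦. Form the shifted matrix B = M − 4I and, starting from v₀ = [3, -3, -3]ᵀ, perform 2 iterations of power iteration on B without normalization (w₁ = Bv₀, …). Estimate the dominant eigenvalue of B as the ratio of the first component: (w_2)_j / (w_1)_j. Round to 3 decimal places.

-1.250

B = M − 4I has rows (-5, -3, 6); (4, -5, 1); (-5, 2, -6)
w1 = Bv₀ = (-24, 24, -3)
w2 = Bw1 = (30, -219, 186)
Ratio: 30/-24 = -1.250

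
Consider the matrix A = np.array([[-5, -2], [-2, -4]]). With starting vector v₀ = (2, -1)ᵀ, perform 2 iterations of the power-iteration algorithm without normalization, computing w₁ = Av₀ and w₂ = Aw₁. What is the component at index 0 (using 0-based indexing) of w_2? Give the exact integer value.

w1 = Av₀ = ((-5)·2 + (-2)·(-1); (-2)·2 + (-4)·(-1)) = (-8, 0)
w2 = Aw1 = ((-5)·(-8) + (-2)·0; (-2)·(-8) + (-4)·0) = (40, 16)
The requested component of w2 is 40.

40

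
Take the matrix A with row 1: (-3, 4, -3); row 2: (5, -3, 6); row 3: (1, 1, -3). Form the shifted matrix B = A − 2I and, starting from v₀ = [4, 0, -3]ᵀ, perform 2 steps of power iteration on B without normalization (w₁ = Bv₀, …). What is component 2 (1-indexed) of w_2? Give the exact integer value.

B = A − 2I has rows (-5, 4, -3); (5, -5, 6); (1, 1, -5)
w1 = Bv₀ = (-11, 2, 19)
w2 = Bw1 = (6, 49, -104)
Requested component of w2: 49

49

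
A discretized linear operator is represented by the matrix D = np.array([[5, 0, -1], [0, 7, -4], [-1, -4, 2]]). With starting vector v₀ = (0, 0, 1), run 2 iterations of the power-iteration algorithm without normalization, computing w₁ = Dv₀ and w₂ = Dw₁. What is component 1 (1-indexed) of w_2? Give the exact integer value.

-7

w1 = Dv₀ = (5·0 + 0·0 + (-1)·1; 0·0 + 7·0 + (-4)·1; (-1)·0 + (-4)·0 + 2·1) = (-1, -4, 2)
w2 = Dw1 = (5·(-1) + 0·(-4) + (-1)·2; 0·(-1) + 7·(-4) + (-4)·2; (-1)·(-1) + (-4)·(-4) + 2·2) = (-7, -36, 21)
The requested component of w2 is -7.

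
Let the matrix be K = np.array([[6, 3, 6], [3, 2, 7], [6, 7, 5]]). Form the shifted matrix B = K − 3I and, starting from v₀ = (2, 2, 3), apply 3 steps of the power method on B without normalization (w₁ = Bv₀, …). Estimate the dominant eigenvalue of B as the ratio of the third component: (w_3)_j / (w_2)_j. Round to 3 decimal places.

11.940

B = K − 3I has rows (3, 3, 6); (3, -1, 7); (6, 7, 2)
w1 = Bv₀ = (30, 25, 32)
w2 = Bw1 = (357, 289, 419)
w3 = Bw2 = (4452, 3715, 5003)
Ratio: 5003/419 = 11.940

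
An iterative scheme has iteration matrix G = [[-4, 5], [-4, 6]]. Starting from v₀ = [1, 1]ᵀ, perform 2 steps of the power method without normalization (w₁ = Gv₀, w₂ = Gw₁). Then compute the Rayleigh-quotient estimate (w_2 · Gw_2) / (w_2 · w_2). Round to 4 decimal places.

w1 = Gv₀ = (1, 2)
w2 = Gw1 = (6, 8)
Gw2 = (16, 24)
w2·Gw2 = 6·16 + 8·24 = 288; w2·w2 = 6·6 + 8·8 = 100
λ ≈ 288/100 = 2.8800

2.8800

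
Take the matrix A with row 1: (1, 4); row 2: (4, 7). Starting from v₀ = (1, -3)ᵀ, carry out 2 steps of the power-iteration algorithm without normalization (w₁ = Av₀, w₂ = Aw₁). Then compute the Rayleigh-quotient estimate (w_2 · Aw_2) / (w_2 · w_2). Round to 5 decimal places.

w1 = Av₀ = (1·1 + 4·(-3); 4·1 + 7·(-3)) = (-11, -17)
w2 = Aw1 = (1·(-11) + 4·(-17); 4·(-11) + 7·(-17)) = (-79, -163)
Aw2 = (-731, -1457)
w2·Aw2 = (-79)·(-731) + (-163)·(-1457) = 295240; w2·w2 = (-79)·(-79) + (-163)·(-163) = 32810
λ ≈ 295240/32810 = 8.99848

8.99848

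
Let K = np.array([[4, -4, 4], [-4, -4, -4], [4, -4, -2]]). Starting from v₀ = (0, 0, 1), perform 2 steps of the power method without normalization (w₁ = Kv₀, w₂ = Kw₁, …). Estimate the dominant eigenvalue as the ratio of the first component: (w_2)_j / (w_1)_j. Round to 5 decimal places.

λ ≈ 6.00000

w1 = Kv₀ = (4·0 + (-4)·0 + 4·1; (-4)·0 + (-4)·0 + (-4)·1; 4·0 + (-4)·0 + (-2)·1) = (4, -4, -2)
w2 = Kw1 = (4·4 + (-4)·(-4) + 4·(-2); (-4)·4 + (-4)·(-4) + (-4)·(-2); 4·4 + (-4)·(-4) + (-2)·(-2)) = (24, 8, 36)
Ratio at component: 24 / 4 = 6.00000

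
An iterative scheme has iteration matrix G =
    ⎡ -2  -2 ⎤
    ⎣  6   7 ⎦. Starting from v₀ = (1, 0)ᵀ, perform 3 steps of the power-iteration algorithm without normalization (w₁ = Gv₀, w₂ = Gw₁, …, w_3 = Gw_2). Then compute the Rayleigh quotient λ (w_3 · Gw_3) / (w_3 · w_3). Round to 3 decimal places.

5.370

w1 = Gv₀ = ((-2)·1 + (-2)·0; 6·1 + 7·0) = (-2, 6)
w2 = Gw1 = ((-2)·(-2) + (-2)·6; 6·(-2) + 7·6) = (-8, 30)
w3 = Gw2 = (-44, 162)
Gw3 = (-236, 870)
w3·Gw3 = (-44)·(-236) + 162·870 = 151324; w3·w3 = (-44)·(-44) + 162·162 = 28180
λ ≈ 151324/28180 = 5.370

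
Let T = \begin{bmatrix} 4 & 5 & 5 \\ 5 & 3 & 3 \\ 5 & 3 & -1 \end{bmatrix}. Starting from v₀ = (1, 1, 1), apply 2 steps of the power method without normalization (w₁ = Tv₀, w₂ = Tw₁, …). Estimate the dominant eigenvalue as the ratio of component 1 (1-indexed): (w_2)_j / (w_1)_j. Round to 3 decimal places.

w1 = Tv₀ = (4·1 + 5·1 + 5·1; 5·1 + 3·1 + 3·1; 5·1 + 3·1 + (-1)·1) = (14, 11, 7)
w2 = Tw1 = (4·14 + 5·11 + 5·7; 5·14 + 3·11 + 3·7; 5·14 + 3·11 + (-1)·7) = (146, 124, 96)
Ratio at component: 146 / 14 = 10.429

10.429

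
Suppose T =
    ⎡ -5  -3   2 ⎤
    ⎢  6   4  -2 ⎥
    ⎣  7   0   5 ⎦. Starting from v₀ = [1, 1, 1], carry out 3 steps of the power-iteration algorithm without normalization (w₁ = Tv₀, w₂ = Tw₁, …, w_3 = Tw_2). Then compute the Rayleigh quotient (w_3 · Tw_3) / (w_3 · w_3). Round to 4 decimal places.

w1 = Tv₀ = ((-5)·1 + (-3)·1 + 2·1; 6·1 + 4·1 + (-2)·1; 7·1 + 0·1 + 5·1) = (-6, 8, 12)
w2 = Tw1 = ((-5)·(-6) + (-3)·8 + 2·12; 6·(-6) + 4·8 + (-2)·12; 7·(-6) + 0·8 + 5·12) = (30, -28, 18)
w3 = Tw2 = (-30, 32, 300)
Tw3 = (654, -652, 1290)
w3·Tw3 = (-30)·654 + 32·(-652) + 300·1290 = 346516; w3·w3 = (-30)·(-30) + 32·32 + 300·300 = 91924
λ ≈ 346516/91924 = 3.7696

λ ≈ 3.7696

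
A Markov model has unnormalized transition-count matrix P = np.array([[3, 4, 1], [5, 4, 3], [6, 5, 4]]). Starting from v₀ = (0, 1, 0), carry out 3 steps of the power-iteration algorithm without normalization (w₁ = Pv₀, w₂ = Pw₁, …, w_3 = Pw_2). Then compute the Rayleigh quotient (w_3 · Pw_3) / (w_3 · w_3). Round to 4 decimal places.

λ ≈ 11.0599

w1 = Pv₀ = (4, 4, 5)
w2 = Pw1 = (33, 51, 64)
w3 = Pw2 = (367, 561, 709)
Pw3 = (4054, 6206, 7843)
w3·Pw3 = 367·4054 + 561·6206 + 709·7843 = 10530071; w3·w3 = 367·367 + 561·561 + 709·709 = 952091
λ ≈ 10530071/952091 = 11.0599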